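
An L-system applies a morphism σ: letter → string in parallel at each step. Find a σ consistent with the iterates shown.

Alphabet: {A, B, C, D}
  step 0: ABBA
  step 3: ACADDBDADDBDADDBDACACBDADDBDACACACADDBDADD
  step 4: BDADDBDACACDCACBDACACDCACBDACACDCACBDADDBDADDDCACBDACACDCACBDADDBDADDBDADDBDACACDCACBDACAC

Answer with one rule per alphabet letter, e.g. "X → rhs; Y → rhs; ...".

A->BD, B->DC, C->ADD, D->AC

  step 3 ⇒ step 4: ACADDBDADDBDADDBDACACBDADDBDACACACADDBDADD ⇒ BD·ADD·BD·AC·AC·DC·AC·BD·AC·AC·DC·AC·BD·AC·AC·DC·AC·BD·ADD·BD·ADD·DC·AC·BD·AC·AC·DC·AC·BD·ADD·BD·ADD·BD·ADD·BD·AC·AC·DC·AC·BD·AC·AC
    A ↦ BD
    B ↦ DC
    C ↦ ADD
    D ↦ AC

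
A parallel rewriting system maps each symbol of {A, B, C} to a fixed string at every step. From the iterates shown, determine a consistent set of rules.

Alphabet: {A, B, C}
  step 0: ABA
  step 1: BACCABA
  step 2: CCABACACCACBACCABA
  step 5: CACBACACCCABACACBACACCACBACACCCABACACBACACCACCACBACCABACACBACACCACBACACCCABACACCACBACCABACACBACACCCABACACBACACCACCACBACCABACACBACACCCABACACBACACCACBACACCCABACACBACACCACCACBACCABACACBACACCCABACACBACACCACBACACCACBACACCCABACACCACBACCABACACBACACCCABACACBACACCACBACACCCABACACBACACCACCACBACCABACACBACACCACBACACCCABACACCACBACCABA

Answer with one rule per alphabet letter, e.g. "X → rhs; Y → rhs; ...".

A->BA, B->CCA, C->CAC

  step 1 ⇒ step 2: BACCABA ⇒ CCA·BA·CAC·CAC·BA·CCA·BA
    A ↦ BA
    B ↦ CCA
    C ↦ CAC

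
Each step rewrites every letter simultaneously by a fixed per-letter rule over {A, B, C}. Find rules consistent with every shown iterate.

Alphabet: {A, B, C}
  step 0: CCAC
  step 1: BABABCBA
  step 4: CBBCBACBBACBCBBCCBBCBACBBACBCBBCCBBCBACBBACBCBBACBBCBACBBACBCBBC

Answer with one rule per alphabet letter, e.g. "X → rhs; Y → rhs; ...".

  step 0 ⇒ step 1: CCAC ⇒ BA·BA·BC·BA
    A ↦ BC
    C ↦ BA
    B ↦ CB  (constrained at step 1)

A->BC, B->CB, C->BA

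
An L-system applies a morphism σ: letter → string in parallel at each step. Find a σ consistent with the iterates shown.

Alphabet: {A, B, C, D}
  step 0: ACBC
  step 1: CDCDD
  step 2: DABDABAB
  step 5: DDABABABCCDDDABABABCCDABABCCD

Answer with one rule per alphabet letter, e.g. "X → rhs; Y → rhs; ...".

  step 1 ⇒ step 2: CDCDD ⇒ D·AB·D·AB·AB
    C ↦ D
    D ↦ AB
  step 0 ⇒ step 1: ACBC ⇒ C·D·CD·D
    A ↦ C
  step 0 ⇒ step 1: ACBC ⇒ C·D·CD·D
    B ↦ CD

A->C, B->CD, C->D, D->AB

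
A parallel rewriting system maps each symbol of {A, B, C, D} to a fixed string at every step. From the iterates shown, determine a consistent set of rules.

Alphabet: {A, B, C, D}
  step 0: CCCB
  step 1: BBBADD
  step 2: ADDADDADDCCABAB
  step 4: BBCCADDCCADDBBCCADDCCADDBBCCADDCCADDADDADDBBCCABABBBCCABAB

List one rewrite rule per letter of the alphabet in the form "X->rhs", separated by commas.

  step 1 ⇒ step 2: BBBADD ⇒ ADD·ADD·ADD·CC·AB·AB
    A ↦ CC
    B ↦ ADD
    D ↦ AB
  step 0 ⇒ step 1: CCCB ⇒ B·B·B·ADD
    C ↦ B

A->CC, B->ADD, C->B, D->AB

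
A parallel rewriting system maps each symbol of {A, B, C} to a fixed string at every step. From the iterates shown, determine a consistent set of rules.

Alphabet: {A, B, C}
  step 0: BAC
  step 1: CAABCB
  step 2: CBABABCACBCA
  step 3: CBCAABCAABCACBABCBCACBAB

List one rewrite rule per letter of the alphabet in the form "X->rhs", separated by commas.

A->AB, B->CA, C->CB

  step 2 ⇒ step 3: CBABABCACBCA ⇒ CB·CA·AB·CA·AB·CA·CB·AB·CB·CA·CB·AB
    A ↦ AB
    B ↦ CA
    C ↦ CB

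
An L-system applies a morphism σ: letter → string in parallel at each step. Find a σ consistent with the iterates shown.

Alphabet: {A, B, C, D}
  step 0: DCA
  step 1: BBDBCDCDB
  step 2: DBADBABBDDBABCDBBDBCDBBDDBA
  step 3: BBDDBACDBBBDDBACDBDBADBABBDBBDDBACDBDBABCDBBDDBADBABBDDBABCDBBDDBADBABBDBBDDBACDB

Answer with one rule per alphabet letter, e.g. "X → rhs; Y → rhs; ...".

  step 2 ⇒ step 3: DBADBABBDDBABCDBBDBCDBBDDBA ⇒ BBD·DBA·CDB·BBD·DBA·CDB·DBA·DBA·BBD·BBD·DBA·CDB·DBA·BCD·BBD·DBA·DBA·BBD·DBA·BCD·BBD·DBA·DBA·BBD·BBD·DBA·CDB
    A ↦ CDB
    B ↦ DBA
    C ↦ BCD
    D ↦ BBD

A->CDB, B->DBA, C->BCD, D->BBD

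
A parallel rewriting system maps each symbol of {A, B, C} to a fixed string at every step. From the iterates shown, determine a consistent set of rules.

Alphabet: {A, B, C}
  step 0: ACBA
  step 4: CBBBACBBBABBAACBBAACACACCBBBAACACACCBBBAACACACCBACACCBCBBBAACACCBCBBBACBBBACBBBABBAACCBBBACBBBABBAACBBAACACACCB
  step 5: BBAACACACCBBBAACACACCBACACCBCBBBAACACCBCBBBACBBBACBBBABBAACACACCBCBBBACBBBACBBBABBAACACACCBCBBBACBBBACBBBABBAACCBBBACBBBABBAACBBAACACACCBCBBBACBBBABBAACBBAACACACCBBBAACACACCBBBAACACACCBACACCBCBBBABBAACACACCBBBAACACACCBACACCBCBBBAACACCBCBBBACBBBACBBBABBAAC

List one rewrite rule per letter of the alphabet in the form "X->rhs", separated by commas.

A->CB, B->AC, C->BBA

  step 4 ⇒ step 5: CBBBACBBBABBAACBBAACACACCBBBAACACACCBBBAACACACCBACACCBCBBBAACACCBCBBBACBBBACBBBABBAACCBBBACBBBABBAACBBAACACACCB ⇒ BBA·AC·AC·AC·CB·BBA·AC·AC·AC·CB·AC·AC·CB·CB·BBA·AC·AC·CB·CB·BBA·CB·BBA·CB·BBA·BBA·AC·AC·AC·CB·CB·BBA·CB·BBA·CB·BBA·BBA·AC·AC·AC·CB·CB·BBA·CB·BBA·CB·BBA·BBA·AC·CB·BBA·CB·BBA·BBA·AC·BBA·AC·AC·AC·CB·CB·BBA·CB·BBA·BBA·AC·BBA·AC·AC·AC·CB·BBA·AC·AC·AC·CB·BBA·AC·AC·AC·CB·AC·AC·CB·CB·BBA·BBA·AC·AC·AC·CB·BBA·AC·AC·AC·CB·AC·AC·CB·CB·BBA·AC·AC·CB·CB·BBA·CB·BBA·CB·BBA·BBA·AC
    A ↦ CB
    B ↦ AC
    C ↦ BBA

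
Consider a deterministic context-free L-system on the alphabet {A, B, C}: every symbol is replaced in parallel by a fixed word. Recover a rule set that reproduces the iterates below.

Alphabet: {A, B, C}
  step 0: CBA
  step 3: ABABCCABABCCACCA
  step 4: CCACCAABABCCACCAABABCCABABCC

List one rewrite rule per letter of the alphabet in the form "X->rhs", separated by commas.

  step 3 ⇒ step 4: ABABCCABABCCACCA ⇒ CC·A·CC·A·AB·AB·CC·A·CC·A·AB·AB·CC·AB·AB·CC
    A ↦ CC
    B ↦ A
    C ↦ AB

A->CC, B->A, C->AB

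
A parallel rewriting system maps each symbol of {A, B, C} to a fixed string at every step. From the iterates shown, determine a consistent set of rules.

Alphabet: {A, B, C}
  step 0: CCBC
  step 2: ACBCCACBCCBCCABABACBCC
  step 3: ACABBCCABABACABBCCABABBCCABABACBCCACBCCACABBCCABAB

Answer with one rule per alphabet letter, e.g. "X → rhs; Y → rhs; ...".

  step 2 ⇒ step 3: ACBCCACBCCBCCABABACBCC ⇒ AC·AB·BCC·AB·AB·AC·AB·BCC·AB·AB·BCC·AB·AB·AC·BCC·AC·BCC·AC·AB·BCC·AB·AB
    A ↦ AC
    B ↦ BCC
    C ↦ AB

A->AC, B->BCC, C->AB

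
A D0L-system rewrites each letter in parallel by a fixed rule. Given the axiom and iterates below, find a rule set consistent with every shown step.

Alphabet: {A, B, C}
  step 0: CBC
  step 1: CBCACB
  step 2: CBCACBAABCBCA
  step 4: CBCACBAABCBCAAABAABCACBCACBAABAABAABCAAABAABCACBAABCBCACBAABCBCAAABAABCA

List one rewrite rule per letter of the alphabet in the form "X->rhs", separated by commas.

  step 1 ⇒ step 2: CBCACB ⇒ CB·CA·CB·AAB·CB·CA
    A ↦ AAB
    B ↦ CA
    C ↦ CB

A->AAB, B->CA, C->CB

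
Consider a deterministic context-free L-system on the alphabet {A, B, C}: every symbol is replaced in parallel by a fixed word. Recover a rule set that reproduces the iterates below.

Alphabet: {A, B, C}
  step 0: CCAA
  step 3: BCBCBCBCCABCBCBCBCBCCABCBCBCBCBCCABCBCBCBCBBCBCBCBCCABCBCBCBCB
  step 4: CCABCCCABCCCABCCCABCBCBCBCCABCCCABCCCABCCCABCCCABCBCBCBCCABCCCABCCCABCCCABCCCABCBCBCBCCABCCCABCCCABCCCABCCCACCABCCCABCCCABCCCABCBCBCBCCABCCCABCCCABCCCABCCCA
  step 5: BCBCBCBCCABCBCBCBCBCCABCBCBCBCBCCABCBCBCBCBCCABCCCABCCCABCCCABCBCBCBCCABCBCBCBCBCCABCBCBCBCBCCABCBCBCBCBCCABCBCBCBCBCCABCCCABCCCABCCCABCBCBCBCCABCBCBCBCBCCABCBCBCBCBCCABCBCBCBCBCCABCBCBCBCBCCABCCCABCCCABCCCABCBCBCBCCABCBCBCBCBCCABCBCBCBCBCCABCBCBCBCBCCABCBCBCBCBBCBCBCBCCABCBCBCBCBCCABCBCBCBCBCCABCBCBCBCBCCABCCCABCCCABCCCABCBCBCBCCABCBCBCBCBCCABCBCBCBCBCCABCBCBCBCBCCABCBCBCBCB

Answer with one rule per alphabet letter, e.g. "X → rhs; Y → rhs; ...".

  step 4 ⇒ step 5: CCABCCCABCCCABCCCABCBCBCBCCABCCCABCCCABCCCABCCCABCBCBCBCCABCCCABCCCABCCCABCCCABCBCBCBCCABCCCABCCCABCCCABCCCACCABCCCABCCCABCCCABCBCBCBCCABCCCABCCCABCCCABCCCA ⇒ BC·BC·BCB·CCA·BC·BC·BC·BCB·CCA·BC·BC·BC·BCB·CCA·BC·BC·BC·BCB·CCA·BC·CCA·BC·CCA·BC·CCA·BC·BC·BCB·CCA·BC·BC·BC·BCB·CCA·BC·BC·BC·BCB·CCA·BC·BC·BC·BCB·CCA·BC·BC·BC·BCB·CCA·BC·CCA·BC·CCA·BC·CCA·BC·BC·BCB·CCA·BC·BC·BC·BCB·CCA·BC·BC·BC·BCB·CCA·BC·BC·BC·BCB·CCA·BC·BC·BC·BCB·CCA·BC·CCA·BC·CCA·BC·CCA·BC·BC·BCB·CCA·BC·BC·BC·BCB·CCA·BC·BC·BC·BCB·CCA·BC·BC·BC·BCB·CCA·BC·BC·BC·BCB·BC·BC·BCB·CCA·BC·BC·BC·BCB·CCA·BC·BC·BC·BCB·CCA·BC·BC·BC·BCB·CCA·BC·CCA·BC·CCA·BC·CCA·BC·BC·BCB·CCA·BC·BC·BC·BCB·CCA·BC·BC·BC·BCB·CCA·BC·BC·BC·BCB·CCA·BC·BC·BC·BCB
    A ↦ BCB
    B ↦ CCA
    C ↦ BC

A->BCB, B->CCA, C->BC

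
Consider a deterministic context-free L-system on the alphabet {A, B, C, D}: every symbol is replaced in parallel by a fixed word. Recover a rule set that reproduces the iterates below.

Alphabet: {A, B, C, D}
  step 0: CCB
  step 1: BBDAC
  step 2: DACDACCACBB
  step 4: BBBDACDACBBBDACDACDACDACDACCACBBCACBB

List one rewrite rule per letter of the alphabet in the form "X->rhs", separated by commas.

  step 1 ⇒ step 2: BBDAC ⇒ DAC·DAC·CAC·B·B
    A ↦ B
    B ↦ DAC
    C ↦ B
    D ↦ CAC

A->B, B->DAC, C->B, D->CAC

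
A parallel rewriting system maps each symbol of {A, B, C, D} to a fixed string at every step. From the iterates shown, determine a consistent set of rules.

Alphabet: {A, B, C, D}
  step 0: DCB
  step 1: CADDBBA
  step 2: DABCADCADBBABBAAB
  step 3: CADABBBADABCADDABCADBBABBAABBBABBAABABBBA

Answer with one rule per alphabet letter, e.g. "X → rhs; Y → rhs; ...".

A->AB, B->BBA, C->D, D->CAD

  step 2 ⇒ step 3: DABCADCADBBABBAAB ⇒ CAD·AB·BBA·D·AB·CAD·D·AB·CAD·BBA·BBA·AB·BBA·BBA·AB·AB·BBA
    A ↦ AB
    B ↦ BBA
    C ↦ D
    D ↦ CAD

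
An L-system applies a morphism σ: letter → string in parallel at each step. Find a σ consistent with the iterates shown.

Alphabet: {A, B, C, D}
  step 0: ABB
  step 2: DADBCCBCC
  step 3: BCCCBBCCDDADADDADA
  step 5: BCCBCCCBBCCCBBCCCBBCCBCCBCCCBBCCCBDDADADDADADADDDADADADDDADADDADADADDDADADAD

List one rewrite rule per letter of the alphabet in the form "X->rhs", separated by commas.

  step 2 ⇒ step 3: DADBCCBCC ⇒ BCC·CB·BCC·D·DA·DA·D·DA·DA
    A ↦ CB
    B ↦ D
    C ↦ DA
    D ↦ BCC

A->CB, B->D, C->DA, D->BCC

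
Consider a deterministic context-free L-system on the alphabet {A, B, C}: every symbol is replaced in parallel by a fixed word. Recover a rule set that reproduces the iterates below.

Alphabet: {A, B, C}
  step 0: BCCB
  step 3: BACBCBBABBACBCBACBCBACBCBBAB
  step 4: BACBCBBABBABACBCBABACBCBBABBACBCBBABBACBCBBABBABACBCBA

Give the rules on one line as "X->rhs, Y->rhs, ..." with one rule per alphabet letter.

A->CBC, B->BA, C->B

  step 3 ⇒ step 4: BACBCBBABBACBCBACBCBACBCBBAB ⇒ BA·CBC·B·BA·B·BA·BA·CBC·BA·BA·CBC·B·BA·B·BA·CBC·B·BA·B·BA·CBC·B·BA·B·BA·BA·CBC·BA
    A ↦ CBC
    B ↦ BA
    C ↦ B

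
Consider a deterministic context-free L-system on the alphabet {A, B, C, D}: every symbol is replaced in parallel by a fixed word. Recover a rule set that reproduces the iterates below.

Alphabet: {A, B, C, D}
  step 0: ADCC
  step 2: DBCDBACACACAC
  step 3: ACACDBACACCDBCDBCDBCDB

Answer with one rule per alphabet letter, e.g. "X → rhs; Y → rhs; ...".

A->C, B->AC, C->DB, D->AC

  step 2 ⇒ step 3: DBCDBACACACAC ⇒ AC·AC·DB·AC·AC·C·DB·C·DB·C·DB·C·DB
    A ↦ C
    B ↦ AC
    C ↦ DB
    D ↦ AC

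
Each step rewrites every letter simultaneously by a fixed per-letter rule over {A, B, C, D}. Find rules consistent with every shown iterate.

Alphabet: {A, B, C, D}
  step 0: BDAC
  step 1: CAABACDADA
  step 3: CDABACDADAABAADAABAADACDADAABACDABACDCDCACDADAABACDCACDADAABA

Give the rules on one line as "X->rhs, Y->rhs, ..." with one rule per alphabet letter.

  step 0 ⇒ step 1: BDAC ⇒ CA·ABA·CD·ADA
    A ↦ CD
    B ↦ CA
    C ↦ ADA
    D ↦ ABA

A->CD, B->CA, C->ADA, D->ABA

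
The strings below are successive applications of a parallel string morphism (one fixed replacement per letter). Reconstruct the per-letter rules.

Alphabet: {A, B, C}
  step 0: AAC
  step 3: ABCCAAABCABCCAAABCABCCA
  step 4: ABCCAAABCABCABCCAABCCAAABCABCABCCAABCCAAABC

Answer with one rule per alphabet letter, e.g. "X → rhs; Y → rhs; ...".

A->ABC, B->C, C->A

  step 3 ⇒ step 4: ABCCAAABCABCCAAABCABCCA ⇒ ABC·C·A·A·ABC·ABC·ABC·C·A·ABC·C·A·A·ABC·ABC·ABC·C·A·ABC·C·A·A·ABC
    A ↦ ABC
    B ↦ C
    C ↦ A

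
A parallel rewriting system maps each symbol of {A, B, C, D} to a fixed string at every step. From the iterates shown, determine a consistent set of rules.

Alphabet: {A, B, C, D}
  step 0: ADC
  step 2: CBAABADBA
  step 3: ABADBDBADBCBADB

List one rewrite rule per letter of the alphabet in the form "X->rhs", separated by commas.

  step 2 ⇒ step 3: CBAABADBA ⇒ AB·A·DB·DB·A·DB·CB·A·DB
    A ↦ DB
    B ↦ A
    C ↦ AB
    D ↦ CB

A->DB, B->A, C->AB, D->CB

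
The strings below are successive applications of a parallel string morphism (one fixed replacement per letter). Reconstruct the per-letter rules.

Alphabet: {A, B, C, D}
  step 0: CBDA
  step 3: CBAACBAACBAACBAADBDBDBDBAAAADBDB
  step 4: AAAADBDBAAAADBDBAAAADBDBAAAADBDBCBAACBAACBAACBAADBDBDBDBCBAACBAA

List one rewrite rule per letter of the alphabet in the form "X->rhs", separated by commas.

  step 3 ⇒ step 4: CBAACBAACBAACBAADBDBDBDBAAAADBDB ⇒ AA·AA·DB·DB·AA·AA·DB·DB·AA·AA·DB·DB·AA·AA·DB·DB·CB·AA·CB·AA·CB·AA·CB·AA·DB·DB·DB·DB·CB·AA·CB·AA
    A ↦ DB
    B ↦ AA
    C ↦ AA
    D ↦ CB

A->DB, B->AA, C->AA, D->CB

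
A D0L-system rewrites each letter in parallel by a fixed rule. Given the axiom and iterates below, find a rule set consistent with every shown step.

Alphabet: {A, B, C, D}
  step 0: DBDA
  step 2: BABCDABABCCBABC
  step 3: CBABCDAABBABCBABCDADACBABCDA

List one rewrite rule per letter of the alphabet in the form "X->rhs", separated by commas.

A->BAB, B->C, C->DA, D->AB

  step 2 ⇒ step 3: BABCDABABCCBABC ⇒ C·BAB·C·DA·AB·BAB·C·BAB·C·DA·DA·C·BAB·C·DA
    A ↦ BAB
    B ↦ C
    C ↦ DA
    D ↦ AB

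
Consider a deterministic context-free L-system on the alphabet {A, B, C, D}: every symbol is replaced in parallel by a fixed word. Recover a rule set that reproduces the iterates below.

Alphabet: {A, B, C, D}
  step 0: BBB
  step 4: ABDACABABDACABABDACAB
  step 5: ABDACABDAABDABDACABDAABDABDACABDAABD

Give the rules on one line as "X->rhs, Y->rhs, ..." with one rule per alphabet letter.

A->AB, B->D, C->DA, D->AC

  step 4 ⇒ step 5: ABDACABABDACABABDACAB ⇒ AB·D·AC·AB·DA·AB·D·AB·D·AC·AB·DA·AB·D·AB·D·AC·AB·DA·AB·D
    A ↦ AB
    B ↦ D
    C ↦ DA
    D ↦ AC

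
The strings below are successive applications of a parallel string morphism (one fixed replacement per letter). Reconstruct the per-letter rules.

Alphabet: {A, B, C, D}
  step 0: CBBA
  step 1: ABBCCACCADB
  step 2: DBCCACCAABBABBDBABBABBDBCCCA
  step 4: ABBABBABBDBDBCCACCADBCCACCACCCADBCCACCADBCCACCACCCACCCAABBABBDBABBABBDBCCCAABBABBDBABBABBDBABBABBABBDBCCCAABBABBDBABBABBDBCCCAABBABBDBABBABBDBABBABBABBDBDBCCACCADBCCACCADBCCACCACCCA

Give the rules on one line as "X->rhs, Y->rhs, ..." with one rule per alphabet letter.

  step 1 ⇒ step 2: ABBCCACCADB ⇒ DB·CCA·CCA·ABB·ABB·DB·ABB·ABB·DB·C·CCA
    A ↦ DB
    B ↦ CCA
    C ↦ ABB
    D ↦ C

A->DB, B->CCA, C->ABB, D->C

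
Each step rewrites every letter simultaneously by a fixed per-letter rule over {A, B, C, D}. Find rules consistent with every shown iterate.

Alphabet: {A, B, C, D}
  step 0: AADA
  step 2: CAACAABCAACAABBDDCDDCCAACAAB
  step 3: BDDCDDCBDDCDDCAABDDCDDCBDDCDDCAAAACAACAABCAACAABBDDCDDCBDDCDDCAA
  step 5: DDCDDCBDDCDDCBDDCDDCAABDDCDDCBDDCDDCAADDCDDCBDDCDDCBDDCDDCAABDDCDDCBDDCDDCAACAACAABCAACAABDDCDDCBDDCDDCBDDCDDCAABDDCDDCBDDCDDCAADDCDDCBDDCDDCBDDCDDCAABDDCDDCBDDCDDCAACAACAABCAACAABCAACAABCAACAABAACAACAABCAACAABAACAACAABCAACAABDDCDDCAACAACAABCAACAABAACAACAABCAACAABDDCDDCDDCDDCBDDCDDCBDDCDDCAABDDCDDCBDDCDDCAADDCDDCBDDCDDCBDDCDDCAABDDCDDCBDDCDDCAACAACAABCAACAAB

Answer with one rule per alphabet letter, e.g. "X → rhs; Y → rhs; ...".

  step 2 ⇒ step 3: CAACAABCAACAABBDDCDDCCAACAAB ⇒ B·DDC·DDC·B·DDC·DDC·AA·B·DDC·DDC·B·DDC·DDC·AA·AA·CAA·CAA·B·CAA·CAA·B·B·DDC·DDC·B·DDC·DDC·AA
    A ↦ DDC
    B ↦ AA
    C ↦ B
    D ↦ CAA

A->DDC, B->AA, C->B, D->CAA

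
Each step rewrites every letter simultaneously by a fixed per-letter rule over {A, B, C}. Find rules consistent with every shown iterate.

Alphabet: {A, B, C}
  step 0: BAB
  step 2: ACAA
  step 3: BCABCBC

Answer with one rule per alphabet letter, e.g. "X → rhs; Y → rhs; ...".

A->BC, B->C, C->A

  step 2 ⇒ step 3: ACAA ⇒ BC·A·BC·BC
    A ↦ BC
    C ↦ A
    B ↦ C  (constrained at step 0)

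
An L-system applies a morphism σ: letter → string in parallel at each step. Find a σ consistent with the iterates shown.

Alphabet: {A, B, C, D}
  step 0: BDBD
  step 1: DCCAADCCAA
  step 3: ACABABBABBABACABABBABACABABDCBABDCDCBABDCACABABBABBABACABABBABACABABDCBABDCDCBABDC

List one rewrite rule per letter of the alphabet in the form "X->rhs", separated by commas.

A->BAB, B->DC, C->ACA, D->CAA

  step 0 ⇒ step 1: BDBD ⇒ DC·CAA·DC·CAA
    B ↦ DC
    D ↦ CAA
    A ↦ BAB  (constrained at step 1)
    C ↦ ACA  (constrained at step 1)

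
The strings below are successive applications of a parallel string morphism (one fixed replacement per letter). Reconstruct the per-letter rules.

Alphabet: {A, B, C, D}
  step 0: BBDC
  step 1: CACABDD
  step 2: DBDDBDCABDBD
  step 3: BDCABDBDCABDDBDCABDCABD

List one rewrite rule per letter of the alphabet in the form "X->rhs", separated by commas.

  step 2 ⇒ step 3: DBDDBDCABDBD ⇒ BD·CA·BD·BD·CA·BD·D·BD·CA·BD·CA·BD
    A ↦ BD
    B ↦ CA
    C ↦ D
    D ↦ BD

A->BD, B->CA, C->D, D->BD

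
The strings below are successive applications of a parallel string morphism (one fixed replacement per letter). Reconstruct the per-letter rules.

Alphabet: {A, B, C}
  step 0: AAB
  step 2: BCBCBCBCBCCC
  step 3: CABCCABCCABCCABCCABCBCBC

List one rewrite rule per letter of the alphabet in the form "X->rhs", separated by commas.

A->CC, B->CA, C->BC

  step 2 ⇒ step 3: BCBCBCBCBCCC ⇒ CA·BC·CA·BC·CA·BC·CA·BC·CA·BC·BC·BC
    B ↦ CA
    C ↦ BC
    A ↦ CC  (constrained at step 0)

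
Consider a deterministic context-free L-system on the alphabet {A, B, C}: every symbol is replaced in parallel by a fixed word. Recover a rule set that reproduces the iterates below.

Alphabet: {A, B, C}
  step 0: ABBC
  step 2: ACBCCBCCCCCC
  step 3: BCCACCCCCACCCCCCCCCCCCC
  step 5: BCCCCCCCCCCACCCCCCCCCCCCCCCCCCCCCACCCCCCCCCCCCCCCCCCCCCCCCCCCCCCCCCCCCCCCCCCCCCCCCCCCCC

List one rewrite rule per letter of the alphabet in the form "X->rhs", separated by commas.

  step 2 ⇒ step 3: ACBCCBCCCCCC ⇒ B·CC·AC·CC·CC·AC·CC·CC·CC·CC·CC·CC
    A ↦ B
    B ↦ AC
    C ↦ CC

A->B, B->AC, C->CC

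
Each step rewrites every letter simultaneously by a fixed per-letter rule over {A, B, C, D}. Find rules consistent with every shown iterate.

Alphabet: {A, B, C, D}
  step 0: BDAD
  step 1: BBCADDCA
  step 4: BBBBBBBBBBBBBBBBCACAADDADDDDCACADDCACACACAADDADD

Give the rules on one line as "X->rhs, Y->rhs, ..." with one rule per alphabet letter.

  step 0 ⇒ step 1: BDAD ⇒ BB·CA·DD·CA
    A ↦ DD
    B ↦ BB
    D ↦ CA
    C ↦ A  (constrained at step 1)

A->DD, B->BB, C->A, D->CA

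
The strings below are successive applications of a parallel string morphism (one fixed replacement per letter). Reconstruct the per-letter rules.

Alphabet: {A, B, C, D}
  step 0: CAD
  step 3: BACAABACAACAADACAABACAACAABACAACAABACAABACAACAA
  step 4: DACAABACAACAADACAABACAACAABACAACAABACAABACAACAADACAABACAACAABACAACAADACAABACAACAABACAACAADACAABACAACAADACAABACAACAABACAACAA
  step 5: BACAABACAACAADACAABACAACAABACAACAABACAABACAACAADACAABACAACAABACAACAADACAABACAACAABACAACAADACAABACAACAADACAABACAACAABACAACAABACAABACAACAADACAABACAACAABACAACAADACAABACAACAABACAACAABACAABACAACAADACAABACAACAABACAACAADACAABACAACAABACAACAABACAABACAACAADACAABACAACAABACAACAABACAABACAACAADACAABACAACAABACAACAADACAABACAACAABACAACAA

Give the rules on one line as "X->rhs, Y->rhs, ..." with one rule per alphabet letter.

  step 4 ⇒ step 5: DACAABACAACAADACAABACAACAABACAACAABACAABACAACAADACAABACAACAABACAACAADACAABACAACAABACAACAADACAABACAACAADACAABACAACAABACAACAA ⇒ BA·CAA·BA·CAA·CAA·DA·CAA·BA·CAA·CAA·BA·CAA·CAA·BA·CAA·BA·CAA·CAA·DA·CAA·BA·CAA·CAA·BA·CAA·CAA·DA·CAA·BA·CAA·CAA·BA·CAA·CAA·DA·CAA·BA·CAA·CAA·DA·CAA·BA·CAA·CAA·BA·CAA·CAA·BA·CAA·BA·CAA·CAA·DA·CAA·BA·CAA·CAA·BA·CAA·CAA·DA·CAA·BA·CAA·CAA·BA·CAA·CAA·BA·CAA·BA·CAA·CAA·DA·CAA·BA·CAA·CAA·BA·CAA·CAA·DA·CAA·BA·CAA·CAA·BA·CAA·CAA·BA·CAA·BA·CAA·CAA·DA·CAA·BA·CAA·CAA·BA·CAA·CAA·BA·CAA·BA·CAA·CAA·DA·CAA·BA·CAA·CAA·BA·CAA·CAA·DA·CAA·BA·CAA·CAA·BA·CAA·CAA
    A ↦ CAA
    B ↦ DA
    C ↦ BA
    D ↦ BA

A->CAA, B->DA, C->BA, D->BA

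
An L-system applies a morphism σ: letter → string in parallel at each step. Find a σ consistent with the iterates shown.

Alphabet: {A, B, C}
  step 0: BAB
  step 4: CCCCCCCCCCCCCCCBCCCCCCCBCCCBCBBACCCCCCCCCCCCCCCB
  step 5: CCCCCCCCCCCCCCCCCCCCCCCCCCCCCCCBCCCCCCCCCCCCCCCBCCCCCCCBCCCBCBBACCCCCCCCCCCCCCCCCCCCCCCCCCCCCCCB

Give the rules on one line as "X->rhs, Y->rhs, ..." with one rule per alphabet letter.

A->BA, B->CB, C->CC

  step 4 ⇒ step 5: CCCCCCCCCCCCCCCBCCCCCCCBCCCBCBBACCCCCCCCCCCCCCCB ⇒ CC·CC·CC·CC·CC·CC·CC·CC·CC·CC·CC·CC·CC·CC·CC·CB·CC·CC·CC·CC·CC·CC·CC·CB·CC·CC·CC·CB·CC·CB·CB·BA·CC·CC·CC·CC·CC·CC·CC·CC·CC·CC·CC·CC·CC·CC·CC·CB
    A ↦ BA
    B ↦ CB
    C ↦ CC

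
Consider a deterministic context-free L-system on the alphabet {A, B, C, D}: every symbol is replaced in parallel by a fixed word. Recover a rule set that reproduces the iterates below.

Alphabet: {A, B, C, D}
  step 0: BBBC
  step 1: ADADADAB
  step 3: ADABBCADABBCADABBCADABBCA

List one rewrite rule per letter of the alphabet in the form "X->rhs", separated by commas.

A->BC, B->AD, C->AB, D->A

  step 0 ⇒ step 1: BBBC ⇒ AD·AD·AD·AB
    B ↦ AD
    C ↦ AB
    A ↦ BC  (constrained at step 1)
    D ↦ A  (constrained at step 1)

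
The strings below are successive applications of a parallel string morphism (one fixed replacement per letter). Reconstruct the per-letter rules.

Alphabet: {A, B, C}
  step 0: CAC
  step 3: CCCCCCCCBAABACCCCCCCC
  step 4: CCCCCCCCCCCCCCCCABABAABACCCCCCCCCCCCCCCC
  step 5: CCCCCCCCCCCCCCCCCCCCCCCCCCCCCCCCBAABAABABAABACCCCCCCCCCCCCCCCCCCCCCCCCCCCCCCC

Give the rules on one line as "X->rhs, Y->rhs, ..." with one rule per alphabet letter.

  step 4 ⇒ step 5: CCCCCCCCCCCCCCCCABABAABACCCCCCCCCCCCCCCC ⇒ CC·CC·CC·CC·CC·CC·CC·CC·CC·CC·CC·CC·CC·CC·CC·CC·BA·A·BA·A·BA·BA·A·BA·CC·CC·CC·CC·CC·CC·CC·CC·CC·CC·CC·CC·CC·CC·CC·CC
    A ↦ BA
    B ↦ A
    C ↦ CC

A->BA, B->A, C->CC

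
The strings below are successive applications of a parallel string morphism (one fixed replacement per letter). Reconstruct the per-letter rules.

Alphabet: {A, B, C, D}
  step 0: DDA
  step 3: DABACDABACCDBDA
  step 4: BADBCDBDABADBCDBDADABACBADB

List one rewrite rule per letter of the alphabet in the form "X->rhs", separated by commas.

  step 3 ⇒ step 4: DABACDABACCDBDA ⇒ BA·DB·C·DB·DA·BA·DB·C·DB·DA·DA·BA·C·BA·DB
    A ↦ DB
    B ↦ C
    C ↦ DA
    D ↦ BA

A->DB, B->C, C->DA, D->BA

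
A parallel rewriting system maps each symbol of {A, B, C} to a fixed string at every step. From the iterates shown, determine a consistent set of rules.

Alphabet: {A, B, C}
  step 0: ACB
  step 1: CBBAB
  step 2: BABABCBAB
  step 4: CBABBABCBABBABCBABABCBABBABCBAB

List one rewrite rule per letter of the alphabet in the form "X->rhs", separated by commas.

A->CB, B->AB, C->B

  step 1 ⇒ step 2: CBBAB ⇒ B·AB·AB·CB·AB
    A ↦ CB
    B ↦ AB
    C ↦ B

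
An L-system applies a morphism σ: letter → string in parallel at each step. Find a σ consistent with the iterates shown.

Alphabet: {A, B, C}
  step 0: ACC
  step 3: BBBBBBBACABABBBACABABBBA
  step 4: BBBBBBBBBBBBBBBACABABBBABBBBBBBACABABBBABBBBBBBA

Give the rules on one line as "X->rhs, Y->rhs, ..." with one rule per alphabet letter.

  step 3 ⇒ step 4: BBBBBBBACABABBBACABABBBA ⇒ BB·BB·BB·BB·BB·BB·BB·BA·CA·BA·BB·BA·BB·BB·BB·BA·CA·BA·BB·BA·BB·BB·BB·BA
    A ↦ BA
    B ↦ BB
    C ↦ CA

A->BA, B->BB, C->CA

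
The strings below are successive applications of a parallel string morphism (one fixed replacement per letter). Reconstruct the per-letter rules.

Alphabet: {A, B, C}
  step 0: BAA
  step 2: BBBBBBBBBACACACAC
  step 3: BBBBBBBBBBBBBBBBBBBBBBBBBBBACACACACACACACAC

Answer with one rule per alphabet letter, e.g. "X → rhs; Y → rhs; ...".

A->AC, B->BBB, C->AC

  step 2 ⇒ step 3: BBBBBBBBBACACACAC ⇒ BBB·BBB·BBB·BBB·BBB·BBB·BBB·BBB·BBB·AC·AC·AC·AC·AC·AC·AC·AC
    A ↦ AC
    B ↦ BBB
    C ↦ AC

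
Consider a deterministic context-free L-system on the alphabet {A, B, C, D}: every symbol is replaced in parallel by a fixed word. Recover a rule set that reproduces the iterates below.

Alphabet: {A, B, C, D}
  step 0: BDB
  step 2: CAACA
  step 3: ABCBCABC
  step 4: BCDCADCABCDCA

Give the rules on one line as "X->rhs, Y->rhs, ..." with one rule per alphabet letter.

A->BC, B->DC, C->A, D->C

  step 3 ⇒ step 4: ABCBCABC ⇒ BC·DC·A·DC·A·BC·DC·A
    A ↦ BC
    B ↦ DC
    C ↦ A
    D ↦ C  (constrained at step 0)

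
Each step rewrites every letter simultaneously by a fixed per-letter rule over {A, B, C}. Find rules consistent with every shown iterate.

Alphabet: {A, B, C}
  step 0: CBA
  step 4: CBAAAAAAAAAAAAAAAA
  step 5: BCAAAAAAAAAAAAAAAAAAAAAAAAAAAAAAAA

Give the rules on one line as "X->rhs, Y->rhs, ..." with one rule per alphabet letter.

  step 4 ⇒ step 5: CBAAAAAAAAAAAAAAAA ⇒ B·C·AA·AA·AA·AA·AA·AA·AA·AA·AA·AA·AA·AA·AA·AA·AA·AA
    A ↦ AA
    B ↦ C
    C ↦ B

A->AA, B->C, C->B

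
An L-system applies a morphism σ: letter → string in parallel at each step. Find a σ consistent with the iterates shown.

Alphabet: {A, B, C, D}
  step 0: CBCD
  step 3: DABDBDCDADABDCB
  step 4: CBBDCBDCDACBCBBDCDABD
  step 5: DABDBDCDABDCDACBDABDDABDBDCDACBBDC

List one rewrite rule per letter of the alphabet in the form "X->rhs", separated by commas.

A->B, B->BD, C->DA, D->C

  step 4 ⇒ step 5: CBBDCBDCDACBCBBDCDABD ⇒ DA·BD·BD·C·DA·BD·C·DA·C·B·DA·BD·DA·BD·BD·C·DA·C·B·BD·C
    A ↦ B
    B ↦ BD
    C ↦ DA
    D ↦ C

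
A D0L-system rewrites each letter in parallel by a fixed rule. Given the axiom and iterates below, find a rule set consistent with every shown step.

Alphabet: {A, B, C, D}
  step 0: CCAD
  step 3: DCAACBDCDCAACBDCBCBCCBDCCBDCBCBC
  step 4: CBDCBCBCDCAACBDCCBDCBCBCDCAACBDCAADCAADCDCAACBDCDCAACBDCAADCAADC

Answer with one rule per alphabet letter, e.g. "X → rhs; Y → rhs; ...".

  step 3 ⇒ step 4: DCAACBDCDCAACBDCBCBCCBDCCBDCBCBC ⇒ CB·DC·BC·BC·DC·AA·CB·DC·CB·DC·BC·BC·DC·AA·CB·DC·AA·DC·AA·DC·DC·AA·CB·DC·DC·AA·CB·DC·AA·DC·AA·DC
    A ↦ BC
    B ↦ AA
    C ↦ DC
    D ↦ CB

A->BC, B->AA, C->DC, D->CB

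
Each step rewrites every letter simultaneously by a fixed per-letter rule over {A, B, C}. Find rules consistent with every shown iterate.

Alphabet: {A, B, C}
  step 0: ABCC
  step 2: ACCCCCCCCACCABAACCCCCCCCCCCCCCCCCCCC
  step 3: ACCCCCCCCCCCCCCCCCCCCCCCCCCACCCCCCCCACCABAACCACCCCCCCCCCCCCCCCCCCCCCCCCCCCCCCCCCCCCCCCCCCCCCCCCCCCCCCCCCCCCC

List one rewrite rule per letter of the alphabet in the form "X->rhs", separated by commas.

A->ACC, B->ABA, C->CCC

  step 2 ⇒ step 3: ACCCCCCCCACCABAACCCCCCCCCCCCCCCCCCCC ⇒ ACC·CCC·CCC·CCC·CCC·CCC·CCC·CCC·CCC·ACC·CCC·CCC·ACC·ABA·ACC·ACC·CCC·CCC·CCC·CCC·CCC·CCC·CCC·CCC·CCC·CCC·CCC·CCC·CCC·CCC·CCC·CCC·CCC·CCC·CCC·CCC
    A ↦ ACC
    B ↦ ABA
    C ↦ CCC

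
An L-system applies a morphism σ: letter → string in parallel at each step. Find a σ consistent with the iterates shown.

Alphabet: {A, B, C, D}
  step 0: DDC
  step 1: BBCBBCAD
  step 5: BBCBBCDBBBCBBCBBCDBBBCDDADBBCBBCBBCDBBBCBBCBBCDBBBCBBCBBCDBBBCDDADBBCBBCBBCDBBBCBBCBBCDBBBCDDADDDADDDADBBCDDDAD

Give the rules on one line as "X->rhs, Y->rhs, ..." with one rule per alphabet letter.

A->DB, B->D, C->AD, D->BBC

  step 0 ⇒ step 1: DDC ⇒ BBC·BBC·AD
    C ↦ AD
    D ↦ BBC
    A ↦ DB  (constrained at step 1)
    B ↦ D  (constrained at step 1)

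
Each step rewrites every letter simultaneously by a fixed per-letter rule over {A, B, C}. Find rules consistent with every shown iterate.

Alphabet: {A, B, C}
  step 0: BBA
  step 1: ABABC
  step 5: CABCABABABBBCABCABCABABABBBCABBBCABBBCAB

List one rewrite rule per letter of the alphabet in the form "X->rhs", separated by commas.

  step 0 ⇒ step 1: BBA ⇒ AB·AB·C
    A ↦ C
    B ↦ AB
    C ↦ BB  (constrained at step 1)

A->C, B->AB, C->BB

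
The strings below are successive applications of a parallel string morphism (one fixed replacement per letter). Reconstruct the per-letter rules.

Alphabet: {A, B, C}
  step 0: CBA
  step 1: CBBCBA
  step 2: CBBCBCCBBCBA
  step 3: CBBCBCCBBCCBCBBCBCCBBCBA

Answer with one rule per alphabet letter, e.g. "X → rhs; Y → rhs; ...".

A->BA, B->BC, C->CB

  step 2 ⇒ step 3: CBBCBCCBBCBA ⇒ CB·BC·BC·CB·BC·CB·CB·BC·BC·CB·BC·BA
    A ↦ BA
    B ↦ BC
    C ↦ CB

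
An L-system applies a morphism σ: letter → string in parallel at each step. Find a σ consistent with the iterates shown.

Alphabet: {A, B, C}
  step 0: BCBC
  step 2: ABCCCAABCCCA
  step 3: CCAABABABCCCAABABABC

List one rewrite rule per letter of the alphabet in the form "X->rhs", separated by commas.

  step 2 ⇒ step 3: ABCCCAABCCCA ⇒ C·CA·AB·AB·AB·C·C·CA·AB·AB·AB·C
    A ↦ C
    B ↦ CA
    C ↦ AB

A->C, B->CA, C->AB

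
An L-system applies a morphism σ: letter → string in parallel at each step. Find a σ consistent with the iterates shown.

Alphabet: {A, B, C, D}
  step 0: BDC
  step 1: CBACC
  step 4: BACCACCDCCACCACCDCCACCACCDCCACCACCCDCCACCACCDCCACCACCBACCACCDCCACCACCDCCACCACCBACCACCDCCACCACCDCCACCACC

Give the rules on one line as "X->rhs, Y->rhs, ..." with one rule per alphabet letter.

A->DCC, B->C, C->ACC, D->B

  step 0 ⇒ step 1: BDC ⇒ C·B·ACC
    B ↦ C
    C ↦ ACC
    D ↦ B
    A ↦ DCC  (constrained at step 1)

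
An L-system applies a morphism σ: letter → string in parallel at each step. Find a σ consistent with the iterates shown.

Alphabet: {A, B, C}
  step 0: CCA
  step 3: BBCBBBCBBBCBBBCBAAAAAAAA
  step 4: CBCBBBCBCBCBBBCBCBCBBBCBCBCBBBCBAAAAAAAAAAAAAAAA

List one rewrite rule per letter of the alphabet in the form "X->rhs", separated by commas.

  step 3 ⇒ step 4: BBCBBBCBBBCBBBCBAAAAAAAA ⇒ CB·CB·BB·CB·CB·CB·BB·CB·CB·CB·BB·CB·CB·CB·BB·CB·AA·AA·AA·AA·AA·AA·AA·AA
    A ↦ AA
    B ↦ CB
    C ↦ BB

A->AA, B->CB, C->BB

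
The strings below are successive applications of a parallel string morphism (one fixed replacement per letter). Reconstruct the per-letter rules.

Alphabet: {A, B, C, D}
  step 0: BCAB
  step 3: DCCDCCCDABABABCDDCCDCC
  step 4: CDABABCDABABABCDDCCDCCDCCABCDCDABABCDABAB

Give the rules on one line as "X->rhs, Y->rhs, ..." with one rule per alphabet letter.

  step 3 ⇒ step 4: DCCDCCCDABABABCDDCCDCC ⇒ CD·AB·AB·CD·AB·AB·AB·CD·D·CC·D·CC·D·CC·AB·CD·CD·AB·AB·CD·AB·AB
    A ↦ D
    B ↦ CC
    C ↦ AB
    D ↦ CD

A->D, B->CC, C->AB, D->CD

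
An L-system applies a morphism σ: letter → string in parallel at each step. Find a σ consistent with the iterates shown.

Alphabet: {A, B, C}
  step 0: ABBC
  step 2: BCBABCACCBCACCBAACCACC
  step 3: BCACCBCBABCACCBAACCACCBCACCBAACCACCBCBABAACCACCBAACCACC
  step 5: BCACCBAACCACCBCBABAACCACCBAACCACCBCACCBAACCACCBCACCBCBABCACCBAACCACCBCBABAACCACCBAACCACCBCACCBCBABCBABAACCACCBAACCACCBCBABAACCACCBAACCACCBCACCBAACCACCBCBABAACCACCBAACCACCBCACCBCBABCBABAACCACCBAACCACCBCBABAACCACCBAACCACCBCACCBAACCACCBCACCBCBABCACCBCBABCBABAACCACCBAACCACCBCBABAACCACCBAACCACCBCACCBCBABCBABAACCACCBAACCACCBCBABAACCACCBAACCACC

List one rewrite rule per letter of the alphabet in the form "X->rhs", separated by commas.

A->BA, B->BC, C->ACC

  step 2 ⇒ step 3: BCBABCACCBCACCBAACCACC ⇒ BC·ACC·BC·BA·BC·ACC·BA·ACC·ACC·BC·ACC·BA·ACC·ACC·BC·BA·BA·ACC·ACC·BA·ACC·ACC
    A ↦ BA
    B ↦ BC
    C ↦ ACC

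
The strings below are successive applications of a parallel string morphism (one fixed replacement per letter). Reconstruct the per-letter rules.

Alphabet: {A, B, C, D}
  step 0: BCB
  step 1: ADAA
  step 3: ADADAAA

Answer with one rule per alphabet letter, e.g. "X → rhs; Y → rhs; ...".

A->B, B->A, C->DA, D->CC

  step 0 ⇒ step 1: BCB ⇒ A·DA·A
    B ↦ A
    C ↦ DA
    A ↦ B  (constrained at step 1)
    D ↦ CC  (constrained at step 1)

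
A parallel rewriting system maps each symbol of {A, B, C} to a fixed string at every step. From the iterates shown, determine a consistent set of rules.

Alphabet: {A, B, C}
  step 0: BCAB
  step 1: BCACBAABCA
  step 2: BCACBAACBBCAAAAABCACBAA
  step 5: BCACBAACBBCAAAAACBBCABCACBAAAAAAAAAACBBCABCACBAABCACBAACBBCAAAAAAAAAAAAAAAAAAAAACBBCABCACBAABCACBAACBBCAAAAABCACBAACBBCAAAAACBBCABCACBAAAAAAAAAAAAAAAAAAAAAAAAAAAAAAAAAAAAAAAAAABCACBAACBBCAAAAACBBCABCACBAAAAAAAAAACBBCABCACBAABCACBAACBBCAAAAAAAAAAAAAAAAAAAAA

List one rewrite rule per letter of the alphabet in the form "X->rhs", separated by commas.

  step 1 ⇒ step 2: BCACBAABCA ⇒ BCA·CB·AA·CB·BCA·AA·AA·BCA·CB·AA
    A ↦ AA
    B ↦ BCA
    C ↦ CB

A->AA, B->BCA, C->CB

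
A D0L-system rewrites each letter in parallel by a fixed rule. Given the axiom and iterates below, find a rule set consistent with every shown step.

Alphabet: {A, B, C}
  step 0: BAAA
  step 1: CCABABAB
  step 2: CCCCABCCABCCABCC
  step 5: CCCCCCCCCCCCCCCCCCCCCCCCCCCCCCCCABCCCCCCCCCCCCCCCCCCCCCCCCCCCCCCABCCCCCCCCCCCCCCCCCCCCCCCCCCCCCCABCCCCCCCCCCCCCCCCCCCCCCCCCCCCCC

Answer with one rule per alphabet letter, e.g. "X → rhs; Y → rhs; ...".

A->AB, B->CC, C->CC

  step 1 ⇒ step 2: CCABABAB ⇒ CC·CC·AB·CC·AB·CC·AB·CC
    A ↦ AB
    B ↦ CC
    C ↦ CC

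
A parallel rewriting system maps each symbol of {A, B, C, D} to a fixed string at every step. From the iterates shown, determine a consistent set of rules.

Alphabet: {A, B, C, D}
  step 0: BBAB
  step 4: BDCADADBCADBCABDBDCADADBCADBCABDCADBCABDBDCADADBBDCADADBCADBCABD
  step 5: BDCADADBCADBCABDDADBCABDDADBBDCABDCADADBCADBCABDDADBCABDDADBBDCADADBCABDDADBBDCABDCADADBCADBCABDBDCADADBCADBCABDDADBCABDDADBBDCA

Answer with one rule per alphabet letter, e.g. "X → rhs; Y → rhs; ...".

  step 4 ⇒ step 5: BDCADADBCADBCABDBDCADADBCADBCABDCADBCABDBDCADADBBDCADADBCADBCABD ⇒ BD·CA·DA·DB·CA·DB·CA·BD·DA·DB·CA·BD·DA·DB·BD·CA·BD·CA·DA·DB·CA·DB·CA·BD·DA·DB·CA·BD·DA·DB·BD·CA·DA·DB·CA·BD·DA·DB·BD·CA·BD·CA·DA·DB·CA·DB·CA·BD·BD·CA·DA·DB·CA·DB·CA·BD·DA·DB·CA·BD·DA·DB·BD·CA
    A ↦ DB
    B ↦ BD
    C ↦ DA
    D ↦ CA

A->DB, B->BD, C->DA, D->CA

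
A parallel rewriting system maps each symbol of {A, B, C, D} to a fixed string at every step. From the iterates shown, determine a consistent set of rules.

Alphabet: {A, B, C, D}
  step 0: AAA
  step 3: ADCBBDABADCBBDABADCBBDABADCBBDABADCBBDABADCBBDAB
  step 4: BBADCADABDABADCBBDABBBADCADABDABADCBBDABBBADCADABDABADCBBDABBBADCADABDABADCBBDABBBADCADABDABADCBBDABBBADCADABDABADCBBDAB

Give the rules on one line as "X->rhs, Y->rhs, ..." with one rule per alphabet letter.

A->BB, B->DAB, C->A, D->ADC

  step 3 ⇒ step 4: ADCBBDABADCBBDABADCBBDABADCBBDABADCBBDABADCBBDAB ⇒ BB·ADC·A·DAB·DAB·ADC·BB·DAB·BB·ADC·A·DAB·DAB·ADC·BB·DAB·BB·ADC·A·DAB·DAB·ADC·BB·DAB·BB·ADC·A·DAB·DAB·ADC·BB·DAB·BB·ADC·A·DAB·DAB·ADC·BB·DAB·BB·ADC·A·DAB·DAB·ADC·BB·DAB
    A ↦ BB
    B ↦ DAB
    C ↦ A
    D ↦ ADC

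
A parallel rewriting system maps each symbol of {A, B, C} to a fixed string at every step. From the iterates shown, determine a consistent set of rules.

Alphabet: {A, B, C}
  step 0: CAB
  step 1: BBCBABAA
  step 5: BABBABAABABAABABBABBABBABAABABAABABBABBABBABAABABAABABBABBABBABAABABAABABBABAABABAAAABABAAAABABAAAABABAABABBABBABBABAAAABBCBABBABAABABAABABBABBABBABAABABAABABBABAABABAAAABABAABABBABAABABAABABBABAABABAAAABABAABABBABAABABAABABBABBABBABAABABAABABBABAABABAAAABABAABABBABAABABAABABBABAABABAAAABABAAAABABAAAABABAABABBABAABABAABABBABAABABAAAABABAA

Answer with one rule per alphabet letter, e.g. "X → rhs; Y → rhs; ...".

  step 0 ⇒ step 1: CAB ⇒ BBC·BAB·AA
    A ↦ BAB
    B ↦ AA
    C ↦ BBC

A->BAB, B->AA, C->BBC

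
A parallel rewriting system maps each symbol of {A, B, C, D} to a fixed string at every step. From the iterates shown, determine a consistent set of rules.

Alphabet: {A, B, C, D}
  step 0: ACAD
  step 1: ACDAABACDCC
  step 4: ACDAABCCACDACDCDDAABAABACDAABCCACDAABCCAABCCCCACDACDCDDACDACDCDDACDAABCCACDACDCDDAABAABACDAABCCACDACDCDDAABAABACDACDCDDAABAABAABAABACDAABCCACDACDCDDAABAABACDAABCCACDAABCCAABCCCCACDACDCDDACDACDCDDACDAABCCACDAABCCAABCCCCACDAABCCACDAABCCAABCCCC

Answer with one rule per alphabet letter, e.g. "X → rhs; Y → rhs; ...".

  step 0 ⇒ step 1: ACAD ⇒ ACD·AAB·ACD·CC
    A ↦ ACD
    C ↦ AAB
    D ↦ CC
    B ↦ CDD  (constrained at step 1)

A->ACD, B->CDD, C->AAB, D->CC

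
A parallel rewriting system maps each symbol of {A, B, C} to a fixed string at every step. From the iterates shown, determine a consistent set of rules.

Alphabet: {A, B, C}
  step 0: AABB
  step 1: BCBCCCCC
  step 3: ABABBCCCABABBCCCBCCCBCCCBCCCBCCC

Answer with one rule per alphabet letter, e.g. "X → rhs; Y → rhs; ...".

A->BC, B->CC, C->AB

  step 0 ⇒ step 1: AABB ⇒ BC·BC·CC·CC
    A ↦ BC
    B ↦ CC
    C ↦ AB  (constrained at step 1)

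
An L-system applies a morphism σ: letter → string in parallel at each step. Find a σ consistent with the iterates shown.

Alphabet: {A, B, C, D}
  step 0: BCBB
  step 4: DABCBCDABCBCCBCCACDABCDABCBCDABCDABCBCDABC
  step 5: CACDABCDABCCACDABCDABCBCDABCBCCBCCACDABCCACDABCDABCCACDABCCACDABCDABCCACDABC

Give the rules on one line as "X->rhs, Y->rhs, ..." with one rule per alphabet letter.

  step 4 ⇒ step 5: DABCBCDABCBCCBCCACDABCDABCBCDABCDABCBCDABC ⇒ CA·C·DA·BC·DA·BC·CA·C·DA·BC·DA·BC·BC·DA·BC·BC·C·BC·CA·C·DA·BC·CA·C·DA·BC·DA·BC·CA·C·DA·BC·CA·C·DA·BC·DA·BC·CA·C·DA·BC
    A ↦ C
    B ↦ DA
    C ↦ BC
    D ↦ CA

A->C, B->DA, C->BC, D->CA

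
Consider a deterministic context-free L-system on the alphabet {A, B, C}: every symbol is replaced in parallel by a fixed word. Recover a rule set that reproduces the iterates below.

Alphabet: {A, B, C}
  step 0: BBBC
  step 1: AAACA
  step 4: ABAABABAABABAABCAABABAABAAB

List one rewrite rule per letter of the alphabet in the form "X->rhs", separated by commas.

  step 0 ⇒ step 1: BBBC ⇒ A·A·A·CA
    B ↦ A
    C ↦ CA
    A ↦ AB  (constrained at step 1)

A->AB, B->A, C->CA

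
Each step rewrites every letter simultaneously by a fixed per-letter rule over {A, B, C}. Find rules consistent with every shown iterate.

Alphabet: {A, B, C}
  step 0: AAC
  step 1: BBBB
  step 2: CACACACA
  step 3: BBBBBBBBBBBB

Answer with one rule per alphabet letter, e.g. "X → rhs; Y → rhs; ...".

  step 2 ⇒ step 3: CACACACA ⇒ BB·B·BB·B·BB·B·BB·B
    A ↦ B
    C ↦ BB
  step 1 ⇒ step 2: BBBB ⇒ CA·CA·CA·CA
    B ↦ CA

A->B, B->CA, C->BB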